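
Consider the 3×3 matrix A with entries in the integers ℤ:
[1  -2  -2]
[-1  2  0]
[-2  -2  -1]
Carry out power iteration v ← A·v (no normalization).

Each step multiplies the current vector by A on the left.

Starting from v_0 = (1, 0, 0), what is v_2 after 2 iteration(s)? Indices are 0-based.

v_2 = (7, -3, 2)

v_0 = (1, 0, 0).
v_1 = A·v_0 = (1, -1, -2).
v_2 = A·v_1 = (7, -3, 2).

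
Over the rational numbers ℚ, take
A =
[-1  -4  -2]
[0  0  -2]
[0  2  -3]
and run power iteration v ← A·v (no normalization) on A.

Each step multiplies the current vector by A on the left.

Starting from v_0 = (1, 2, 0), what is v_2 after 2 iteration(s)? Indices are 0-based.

v_2 = (1, -8, -12)

v_0 = (1, 2, 0).
v_1 = A·v_0 = (-9, 0, 4).
v_2 = A·v_1 = (1, -8, -12).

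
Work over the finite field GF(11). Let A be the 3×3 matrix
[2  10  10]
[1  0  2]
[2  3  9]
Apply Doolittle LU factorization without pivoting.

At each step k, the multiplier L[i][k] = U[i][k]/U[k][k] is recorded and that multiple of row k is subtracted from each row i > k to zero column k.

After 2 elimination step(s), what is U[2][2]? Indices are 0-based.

U[2][2] = 1

[col 0] pivot 2
  R1 -= 6*R0 → (0, 6, 8)  (L[1][0] := 6)
  R2 -= 1*R0 → (0, 4, 10)  (L[2][0] := 1)
[col 1] pivot 6
  R2 -= 8*R1 → (0, 0, 1)  (L[2][1] := 8)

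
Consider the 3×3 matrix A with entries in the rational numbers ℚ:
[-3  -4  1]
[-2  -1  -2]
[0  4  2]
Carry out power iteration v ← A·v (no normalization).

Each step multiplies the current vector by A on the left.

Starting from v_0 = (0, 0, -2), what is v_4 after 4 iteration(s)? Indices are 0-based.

v_0 = (0, 0, -2).
v_1 = A·v_0 = (-2, 4, -4).
v_2 = A·v_1 = (-14, 8, 8).
v_3 = A·v_2 = (18, 4, 48).
v_4 = A·v_3 = (-22, -136, 112).

v_4 = (-22, -136, 112)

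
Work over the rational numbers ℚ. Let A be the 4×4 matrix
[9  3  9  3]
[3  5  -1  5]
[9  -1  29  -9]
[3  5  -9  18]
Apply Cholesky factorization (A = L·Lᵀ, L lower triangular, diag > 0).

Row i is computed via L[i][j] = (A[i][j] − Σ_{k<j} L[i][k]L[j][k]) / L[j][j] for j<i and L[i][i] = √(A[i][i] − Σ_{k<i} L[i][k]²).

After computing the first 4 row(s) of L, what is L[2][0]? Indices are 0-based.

L[2][0] = 3

Step 1: L[0][0] = √(9) = 3.
  L[1][0] = (3) / L[0][0] = 1.
Step 2: L[1][1] = √(4) = 2.
  L[2][0] = (9) / L[0][0] = 3.
  L[2][1] = (-4) / L[1][1] = -2.
Step 3: L[2][2] = √(16) = 4.
  L[3][0] = (3) / L[0][0] = 1.
  L[3][1] = (4) / L[1][1] = 2.
  L[3][2] = (-8) / L[2][2] = -2.
Step 4: L[3][3] = √(9) = 3.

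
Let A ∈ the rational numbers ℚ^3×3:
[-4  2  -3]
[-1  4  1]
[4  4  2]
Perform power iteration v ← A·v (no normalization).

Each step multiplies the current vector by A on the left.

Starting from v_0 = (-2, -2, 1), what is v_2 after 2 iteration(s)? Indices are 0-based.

v_0 = (-2, -2, 1).
v_1 = A·v_0 = (1, -5, -14).
v_2 = A·v_1 = (28, -35, -44).

v_2 = (28, -35, -44)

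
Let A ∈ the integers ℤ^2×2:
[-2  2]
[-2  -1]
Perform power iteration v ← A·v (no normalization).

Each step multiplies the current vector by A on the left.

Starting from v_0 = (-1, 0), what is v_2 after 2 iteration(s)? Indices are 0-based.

v_0 = (-1, 0).
v_1 = A·v_0 = (2, 2).
v_2 = A·v_1 = (0, -6).

v_2 = (0, -6)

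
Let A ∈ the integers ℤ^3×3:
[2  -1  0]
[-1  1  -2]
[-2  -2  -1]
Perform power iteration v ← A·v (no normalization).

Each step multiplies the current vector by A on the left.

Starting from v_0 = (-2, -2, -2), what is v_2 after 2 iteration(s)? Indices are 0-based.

v_2 = (-8, -14, -14)

v_0 = (-2, -2, -2).
v_1 = A·v_0 = (-2, 4, 10).
v_2 = A·v_1 = (-8, -14, -14).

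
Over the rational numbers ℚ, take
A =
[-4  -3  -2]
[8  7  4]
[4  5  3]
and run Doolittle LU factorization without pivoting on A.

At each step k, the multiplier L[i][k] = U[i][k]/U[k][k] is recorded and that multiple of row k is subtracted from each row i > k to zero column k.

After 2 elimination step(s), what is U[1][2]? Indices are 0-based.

[col 0] pivot -4
  R1 -= -2*R0 → (0, 1, 0)  (L[1][0] := -2)
  R2 -= -1*R0 → (0, 2, 1)  (L[2][0] := -1)
[col 1] pivot 1
  R2 -= 2*R1 → (0, 0, 1)  (L[2][1] := 2)

U[1][2] = 0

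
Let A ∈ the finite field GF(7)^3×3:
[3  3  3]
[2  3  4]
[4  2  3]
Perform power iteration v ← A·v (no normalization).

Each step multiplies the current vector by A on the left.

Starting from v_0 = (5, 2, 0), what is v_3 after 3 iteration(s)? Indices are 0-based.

v_3 = (5, 3, 2)

v_0 = (5, 2, 0).
v_1 = A·v_0 = (0, 2, 3).
v_2 = A·v_1 = (1, 4, 6).
v_3 = A·v_2 = (5, 3, 2).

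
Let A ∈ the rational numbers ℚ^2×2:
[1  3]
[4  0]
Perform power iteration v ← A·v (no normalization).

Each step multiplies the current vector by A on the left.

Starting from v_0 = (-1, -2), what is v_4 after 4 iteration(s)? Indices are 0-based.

v_0 = (-1, -2).
v_1 = A·v_0 = (-7, -4).
v_2 = A·v_1 = (-19, -28).
v_3 = A·v_2 = (-103, -76).
v_4 = A·v_3 = (-331, -412).

v_4 = (-331, -412)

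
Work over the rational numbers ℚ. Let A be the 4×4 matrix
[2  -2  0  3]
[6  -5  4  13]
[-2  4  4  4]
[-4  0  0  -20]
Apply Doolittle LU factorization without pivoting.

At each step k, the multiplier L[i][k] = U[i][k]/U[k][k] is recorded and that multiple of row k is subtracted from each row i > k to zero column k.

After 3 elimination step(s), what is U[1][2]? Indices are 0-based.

U[1][2] = 4

k=0: U[0][0]=2
  eliminate (1,0): mult=3, new row 1: (0, 1, 4, 4); set L[1][0]=3
  eliminate (2,0): mult=-1, new row 2: (0, 2, 4, 7); set L[2][0]=-1
  eliminate (3,0): mult=-2, new row 3: (0, -4, 0, -14); set L[3][0]=-2
k=1: U[1][1]=1
  eliminate (2,1): mult=2, new row 2: (0, 0, -4, -1); set L[2][1]=2
  eliminate (3,1): mult=-4, new row 3: (0, 0, 16, 2); set L[3][1]=-4
k=2: U[2][2]=-4
  eliminate (3,2): mult=-4, new row 3: (0, 0, 0, -2); set L[3][2]=-4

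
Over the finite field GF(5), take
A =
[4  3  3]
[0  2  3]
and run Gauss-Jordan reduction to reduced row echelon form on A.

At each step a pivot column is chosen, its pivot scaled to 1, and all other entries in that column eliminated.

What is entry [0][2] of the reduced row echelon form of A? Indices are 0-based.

pivot(0,0)=4: scale R0 → (1, 2, 2)
pivot(1,1)=2: scale R1 → (0, 1, 4)
  clear (0,1): R0 −= (2)R1 → (1, 0, 4)

M[0][2] = 4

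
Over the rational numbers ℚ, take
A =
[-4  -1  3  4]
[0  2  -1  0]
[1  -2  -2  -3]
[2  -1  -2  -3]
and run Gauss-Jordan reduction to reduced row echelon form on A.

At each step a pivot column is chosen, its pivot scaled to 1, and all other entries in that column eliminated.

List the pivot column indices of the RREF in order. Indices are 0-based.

[1] R0 /= -4  ⇒  (1, 1/4, -3/4, -1)
     R2 -= 1·R0  ⇒  (0, -9/4, -5/4, -2)
     R3 -= 2·R0  ⇒  (0, -3/2, -1/2, -1)
[2] R1 /= 2  ⇒  (0, 1, -1/2, 0)
     R0 -= 1/4·R1  ⇒  (1, 0, -5/8, -1)
     R2 -= -9/4·R1  ⇒  (0, 0, -19/8, -2)
     R3 -= -3/2·R1  ⇒  (0, 0, -5/4, -1)
[3] R2 /= -19/8  ⇒  (0, 0, 1, 16/19)
     R0 -= -5/8·R2  ⇒  (1, 0, 0, -9/19)
     R1 -= -1/2·R2  ⇒  (0, 1, 0, 8/19)
     R3 -= -5/4·R2  ⇒  (0, 0, 0, 1/19)
[4] R3 /= 1/19  ⇒  (0, 0, 0, 1)
     R0 -= -9/19·R3  ⇒  (1, 0, 0, 0)
     R1 -= 8/19·R3  ⇒  (0, 1, 0, 0)
     R2 -= 16/19·R3  ⇒  (0, 0, 1, 0)

pivot columns: 0, 1, 2, 3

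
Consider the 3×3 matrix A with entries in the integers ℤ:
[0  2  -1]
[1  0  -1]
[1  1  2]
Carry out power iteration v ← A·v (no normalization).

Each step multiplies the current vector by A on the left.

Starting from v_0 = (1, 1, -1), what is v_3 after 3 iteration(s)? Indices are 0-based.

v_0 = (1, 1, -1).
v_1 = A·v_0 = (3, 2, 0).
v_2 = A·v_1 = (4, 3, 5).
v_3 = A·v_2 = (1, -1, 17).

v_3 = (1, -1, 17)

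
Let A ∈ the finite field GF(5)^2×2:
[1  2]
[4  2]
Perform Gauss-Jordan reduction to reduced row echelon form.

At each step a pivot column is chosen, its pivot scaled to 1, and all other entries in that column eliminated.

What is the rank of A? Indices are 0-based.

rank = 2

[1] R0 /= 1  ⇒  (1, 2)
     R1 -= 4·R0  ⇒  (0, 4)
[2] R1 /= 4  ⇒  (0, 1)
     R0 -= 2·R1  ⇒  (1, 0)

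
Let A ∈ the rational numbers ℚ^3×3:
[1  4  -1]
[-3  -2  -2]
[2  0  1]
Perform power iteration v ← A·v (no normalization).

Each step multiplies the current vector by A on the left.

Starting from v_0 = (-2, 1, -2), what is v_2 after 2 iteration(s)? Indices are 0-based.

v_0 = (-2, 1, -2).
v_1 = A·v_0 = (4, 8, -6).
v_2 = A·v_1 = (42, -16, 2).

v_2 = (42, -16, 2)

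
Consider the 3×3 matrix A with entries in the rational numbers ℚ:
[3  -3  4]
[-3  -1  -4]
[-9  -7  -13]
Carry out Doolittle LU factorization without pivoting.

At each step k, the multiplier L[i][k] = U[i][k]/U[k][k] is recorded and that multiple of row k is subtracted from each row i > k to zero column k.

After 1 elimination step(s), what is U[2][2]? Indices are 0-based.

[col 0] pivot 3
  R1 -= -1*R0 → (0, -4, 0)  (L[1][0] := -1)
  R2 -= -3*R0 → (0, -16, -1)  (L[2][0] := -3)

U[2][2] = -1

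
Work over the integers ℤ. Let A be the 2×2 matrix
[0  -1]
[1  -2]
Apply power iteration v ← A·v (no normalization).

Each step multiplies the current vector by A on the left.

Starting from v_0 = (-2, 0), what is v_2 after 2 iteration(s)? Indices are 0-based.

v_2 = (2, 4)

v_0 = (-2, 0).
v_1 = A·v_0 = (0, -2).
v_2 = A·v_1 = (2, 4).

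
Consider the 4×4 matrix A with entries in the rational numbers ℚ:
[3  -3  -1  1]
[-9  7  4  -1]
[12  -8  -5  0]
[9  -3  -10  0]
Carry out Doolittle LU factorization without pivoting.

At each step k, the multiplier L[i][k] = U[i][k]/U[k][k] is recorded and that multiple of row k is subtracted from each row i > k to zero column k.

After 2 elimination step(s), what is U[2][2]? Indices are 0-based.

U[2][2] = 1

[col 0] pivot 3
  R1 -= -3*R0 → (0, -2, 1, 2)  (L[1][0] := -3)
  R2 -= 4*R0 → (0, 4, -1, -4)  (L[2][0] := 4)
  R3 -= 3*R0 → (0, 6, -7, -3)  (L[3][0] := 3)
[col 1] pivot -2
  R2 -= -2*R1 → (0, 0, 1, 0)  (L[2][1] := -2)
  R3 -= -3*R1 → (0, 0, -4, 3)  (L[3][1] := -3)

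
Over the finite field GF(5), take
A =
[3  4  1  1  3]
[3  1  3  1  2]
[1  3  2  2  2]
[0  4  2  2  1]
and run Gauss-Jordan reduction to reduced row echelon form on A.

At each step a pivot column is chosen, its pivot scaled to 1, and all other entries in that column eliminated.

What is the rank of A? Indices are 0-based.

pivot(0,0)=3: scale R0 → (1, 3, 2, 2, 1)
  clear (1,0): R1 −= (3)R0 → (0, 2, 2, 0, 4)
  clear (2,0): R2 −= (1)R0 → (0, 0, 0, 0, 1)
pivot(1,1)=2: scale R1 → (0, 1, 1, 0, 2)
  clear (0,1): R0 −= (3)R1 → (1, 0, 4, 2, 0)
  clear (3,1): R3 −= (4)R1 → (0, 0, 3, 2, 3)
pivot(2,2): swap R2↔R3
pivot(2,2)=3: scale R2 → (0, 0, 1, 4, 1)
  clear (0,2): R0 −= (4)R2 → (1, 0, 0, 1, 1)
  clear (1,2): R1 −= (1)R2 → (0, 1, 0, 1, 1)
col 3: no nonzero at/below row 3; advance.
pivot(3,4)=1: scale R3 → (0, 0, 0, 0, 1)
  clear (0,4): R0 −= (1)R3 → (1, 0, 0, 1, 0)
  clear (1,4): R1 −= (1)R3 → (0, 1, 0, 1, 0)
  clear (2,4): R2 −= (1)R3 → (0, 0, 1, 4, 0)

rank = 4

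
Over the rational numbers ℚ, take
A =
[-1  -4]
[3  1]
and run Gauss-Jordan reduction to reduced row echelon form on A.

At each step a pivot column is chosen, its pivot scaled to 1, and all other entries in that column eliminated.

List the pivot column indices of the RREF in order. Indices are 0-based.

[1] R0 /= -1  ⇒  (1, 4)
     R1 -= 3·R0  ⇒  (0, -11)
[2] R1 /= -11  ⇒  (0, 1)
     R0 -= 4·R1  ⇒  (1, 0)

pivot columns: 0, 1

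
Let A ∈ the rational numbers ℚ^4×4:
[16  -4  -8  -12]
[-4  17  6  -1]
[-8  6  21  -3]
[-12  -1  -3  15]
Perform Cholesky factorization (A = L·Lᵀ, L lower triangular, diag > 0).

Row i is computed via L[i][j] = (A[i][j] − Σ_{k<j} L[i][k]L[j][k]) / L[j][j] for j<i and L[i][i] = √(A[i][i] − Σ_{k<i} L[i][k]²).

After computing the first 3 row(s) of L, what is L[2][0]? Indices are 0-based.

Step 1: L[0][0] = √(16) = 4.
  L[1][0] = (-4) / L[0][0] = -1.
Step 2: L[1][1] = √(16) = 4.
  L[2][0] = (-8) / L[0][0] = -2.
  L[2][1] = (4) / L[1][1] = 1.
Step 3: L[2][2] = √(16) = 4.

L[2][0] = -2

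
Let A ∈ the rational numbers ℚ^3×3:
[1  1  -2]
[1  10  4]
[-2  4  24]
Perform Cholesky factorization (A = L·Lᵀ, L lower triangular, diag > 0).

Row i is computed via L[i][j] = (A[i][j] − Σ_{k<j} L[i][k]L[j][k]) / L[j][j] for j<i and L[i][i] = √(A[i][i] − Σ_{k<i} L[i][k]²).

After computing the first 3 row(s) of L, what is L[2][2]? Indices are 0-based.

L[2][2] = 4

Step 1: L[0][0] = √(1) = 1.
  L[1][0] = (1) / L[0][0] = 1.
Step 2: L[1][1] = √(9) = 3.
  L[2][0] = (-2) / L[0][0] = -2.
  L[2][1] = (6) / L[1][1] = 2.
Step 3: L[2][2] = √(16) = 4.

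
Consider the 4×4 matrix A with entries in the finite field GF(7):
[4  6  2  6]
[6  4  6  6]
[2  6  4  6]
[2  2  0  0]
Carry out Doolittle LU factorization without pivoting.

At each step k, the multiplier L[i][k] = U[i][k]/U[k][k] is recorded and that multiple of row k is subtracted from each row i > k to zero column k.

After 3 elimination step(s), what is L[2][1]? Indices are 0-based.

L[2][1] = 5

[col 0] pivot 4
  R1 -= 5*R0 → (0, 2, 3, 4)  (L[1][0] := 5)
  R2 -= 4*R0 → (0, 3, 3, 3)  (L[2][0] := 4)
  R3 -= 4*R0 → (0, 6, 6, 4)  (L[3][0] := 4)
[col 1] pivot 2
  R2 -= 5*R1 → (0, 0, 2, 4)  (L[2][1] := 5)
  R3 -= 3*R1 → (0, 0, 4, 6)  (L[3][1] := 3)
[col 2] pivot 2
  R3 -= 2*R2 → (0, 0, 0, 5)  (L[3][2] := 2)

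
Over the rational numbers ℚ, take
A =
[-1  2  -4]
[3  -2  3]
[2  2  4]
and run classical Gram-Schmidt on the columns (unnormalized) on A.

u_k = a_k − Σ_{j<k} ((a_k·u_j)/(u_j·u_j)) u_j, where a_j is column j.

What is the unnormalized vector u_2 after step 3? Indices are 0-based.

u_2 = (-5/2, -3/2, 1)

Step 1: u_0 = a_0 = (-1, 3, 2).
Step 2: u_1 = a_1 − (-2/7)·u_0 = (12/7, -8/7, 18/7).
Step 3: u_2 = a_2 − (3/2)·u_0 − (0)·u_1 = (-5/2, -3/2, 1).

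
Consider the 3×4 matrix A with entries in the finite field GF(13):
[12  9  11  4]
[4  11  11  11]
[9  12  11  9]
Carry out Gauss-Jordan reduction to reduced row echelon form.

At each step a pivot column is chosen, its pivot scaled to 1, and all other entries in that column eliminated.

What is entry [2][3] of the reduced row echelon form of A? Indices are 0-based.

M[2][3] = 11

step 1: normalize row 0 (÷12) = (1, 4, 2, 9)
  row 1: subtract 4×row0 = (0, 8, 3, 1)
  row 2: subtract 9×row0 = (0, 2, 6, 6)
step 2: normalize row 1 (÷8) = (0, 1, 2, 5)
  row 0: subtract 4×row1 = (1, 0, 7, 2)
  row 2: subtract 2×row1 = (0, 0, 2, 9)
step 3: normalize row 2 (÷2) = (0, 0, 1, 11)
  row 0: subtract 7×row2 = (1, 0, 0, 3)
  row 1: subtract 2×row2 = (0, 1, 0, 9)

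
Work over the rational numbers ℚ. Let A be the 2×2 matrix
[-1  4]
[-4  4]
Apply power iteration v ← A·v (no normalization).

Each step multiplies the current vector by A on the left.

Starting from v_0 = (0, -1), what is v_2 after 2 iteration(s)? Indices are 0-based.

v_0 = (0, -1).
v_1 = A·v_0 = (-4, -4).
v_2 = A·v_1 = (-12, 0).

v_2 = (-12, 0)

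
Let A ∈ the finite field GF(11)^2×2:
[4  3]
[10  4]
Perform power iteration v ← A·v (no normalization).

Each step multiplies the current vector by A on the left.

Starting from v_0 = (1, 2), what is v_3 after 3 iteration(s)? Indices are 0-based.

v_0 = (1, 2).
v_1 = A·v_0 = (10, 7).
v_2 = A·v_1 = (6, 7).
v_3 = A·v_2 = (1, 0).

v_3 = (1, 0)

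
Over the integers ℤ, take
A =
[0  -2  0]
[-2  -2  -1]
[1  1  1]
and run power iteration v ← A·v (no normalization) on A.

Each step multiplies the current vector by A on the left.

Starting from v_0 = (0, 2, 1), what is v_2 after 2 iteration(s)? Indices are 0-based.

v_2 = (10, 15, -6)

v_0 = (0, 2, 1).
v_1 = A·v_0 = (-4, -5, 3).
v_2 = A·v_1 = (10, 15, -6).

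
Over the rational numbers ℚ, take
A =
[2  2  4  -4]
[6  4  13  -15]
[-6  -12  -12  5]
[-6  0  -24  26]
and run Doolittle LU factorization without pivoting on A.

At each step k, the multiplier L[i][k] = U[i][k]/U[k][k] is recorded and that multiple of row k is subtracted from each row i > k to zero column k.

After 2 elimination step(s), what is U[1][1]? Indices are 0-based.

k=0: U[0][0]=2
  eliminate (1,0): mult=3, new row 1: (0, -2, 1, -3); set L[1][0]=3
  eliminate (2,0): mult=-3, new row 2: (0, -6, 0, -7); set L[2][0]=-3
  eliminate (3,0): mult=-3, new row 3: (0, 6, -12, 14); set L[3][0]=-3
k=1: U[1][1]=-2
  eliminate (2,1): mult=3, new row 2: (0, 0, -3, 2); set L[2][1]=3
  eliminate (3,1): mult=-3, new row 3: (0, 0, -9, 5); set L[3][1]=-3

U[1][1] = -2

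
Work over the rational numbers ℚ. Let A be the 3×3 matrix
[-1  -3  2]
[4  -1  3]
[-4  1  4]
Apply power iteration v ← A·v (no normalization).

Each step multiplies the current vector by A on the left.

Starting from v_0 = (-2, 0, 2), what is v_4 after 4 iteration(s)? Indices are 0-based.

v_4 = (-130, -586, 1272)

v_0 = (-2, 0, 2).
v_1 = A·v_0 = (6, -2, 16).
v_2 = A·v_1 = (32, 74, 38).
v_3 = A·v_2 = (-178, 168, 98).
v_4 = A·v_3 = (-130, -586, 1272).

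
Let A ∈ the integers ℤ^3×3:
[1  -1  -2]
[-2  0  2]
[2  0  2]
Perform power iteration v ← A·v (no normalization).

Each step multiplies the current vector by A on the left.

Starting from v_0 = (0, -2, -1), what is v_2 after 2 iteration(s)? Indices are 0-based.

v_0 = (0, -2, -1).
v_1 = A·v_0 = (4, -2, -2).
v_2 = A·v_1 = (10, -12, 4).

v_2 = (10, -12, 4)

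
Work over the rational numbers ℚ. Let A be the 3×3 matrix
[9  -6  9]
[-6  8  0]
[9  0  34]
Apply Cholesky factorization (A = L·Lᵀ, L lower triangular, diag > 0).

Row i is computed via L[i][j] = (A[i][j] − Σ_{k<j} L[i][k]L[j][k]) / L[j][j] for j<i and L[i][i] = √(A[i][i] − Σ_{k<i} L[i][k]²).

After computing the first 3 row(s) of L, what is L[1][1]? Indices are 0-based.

L[1][1] = 2

Step 1: L[0][0] = √(9) = 3.
  L[1][0] = (-6) / L[0][0] = -2.
Step 2: L[1][1] = √(4) = 2.
  L[2][0] = (9) / L[0][0] = 3.
  L[2][1] = (6) / L[1][1] = 3.
Step 3: L[2][2] = √(16) = 4.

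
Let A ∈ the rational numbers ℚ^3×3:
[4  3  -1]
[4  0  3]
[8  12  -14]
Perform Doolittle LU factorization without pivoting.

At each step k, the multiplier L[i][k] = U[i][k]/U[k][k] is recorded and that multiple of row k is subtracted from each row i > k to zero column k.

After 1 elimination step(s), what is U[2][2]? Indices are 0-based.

U[2][2] = -12

Step 1: pivot at (0,0) is 4.
  row1 ← row1 − (1)·row0  ⇒  L[1][0]=1, U row1=(0, -3, 4)
  row2 ← row2 − (2)·row0  ⇒  L[2][0]=2, U row2=(0, 6, -12)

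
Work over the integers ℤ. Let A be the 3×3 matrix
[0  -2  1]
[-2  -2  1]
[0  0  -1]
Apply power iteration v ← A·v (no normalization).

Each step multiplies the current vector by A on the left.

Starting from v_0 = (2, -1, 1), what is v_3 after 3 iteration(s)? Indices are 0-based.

v_0 = (2, -1, 1).
v_1 = A·v_0 = (3, -1, -1).
v_2 = A·v_1 = (1, -5, 1).
v_3 = A·v_2 = (11, 9, -1).

v_3 = (11, 9, -1)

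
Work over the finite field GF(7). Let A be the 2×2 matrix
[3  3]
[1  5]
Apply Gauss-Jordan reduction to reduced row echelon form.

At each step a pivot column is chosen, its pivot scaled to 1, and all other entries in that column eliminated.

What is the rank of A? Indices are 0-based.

pivot(0,0)=3: scale R0 → (1, 1)
  clear (1,0): R1 −= (1)R0 → (0, 4)
pivot(1,1)=4: scale R1 → (0, 1)
  clear (0,1): R0 −= (1)R1 → (1, 0)

rank = 2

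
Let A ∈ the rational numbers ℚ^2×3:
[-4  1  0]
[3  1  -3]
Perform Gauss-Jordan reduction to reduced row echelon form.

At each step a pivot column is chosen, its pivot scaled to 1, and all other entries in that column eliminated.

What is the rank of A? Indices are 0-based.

rank = 2

[1] R0 /= -4  ⇒  (1, -1/4, 0)
     R1 -= 3·R0  ⇒  (0, 7/4, -3)
[2] R1 /= 7/4  ⇒  (0, 1, -12/7)
     R0 -= -1/4·R1  ⇒  (1, 0, -3/7)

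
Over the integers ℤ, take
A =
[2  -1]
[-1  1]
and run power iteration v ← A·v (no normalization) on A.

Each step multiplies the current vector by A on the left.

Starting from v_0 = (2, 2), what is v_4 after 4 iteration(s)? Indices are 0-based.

v_4 = (26, -16)

v_0 = (2, 2).
v_1 = A·v_0 = (2, 0).
v_2 = A·v_1 = (4, -2).
v_3 = A·v_2 = (10, -6).
v_4 = A·v_3 = (26, -16).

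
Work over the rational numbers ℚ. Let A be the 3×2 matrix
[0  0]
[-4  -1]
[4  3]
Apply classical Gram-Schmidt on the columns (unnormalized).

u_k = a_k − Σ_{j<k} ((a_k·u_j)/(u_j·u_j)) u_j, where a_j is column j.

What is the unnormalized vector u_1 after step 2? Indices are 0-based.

Step 1: u_0 = a_0 = (0, -4, 4).
Step 2: u_1 = a_1 − (1/2)·u_0 = (0, 1, 1).

u_1 = (0, 1, 1)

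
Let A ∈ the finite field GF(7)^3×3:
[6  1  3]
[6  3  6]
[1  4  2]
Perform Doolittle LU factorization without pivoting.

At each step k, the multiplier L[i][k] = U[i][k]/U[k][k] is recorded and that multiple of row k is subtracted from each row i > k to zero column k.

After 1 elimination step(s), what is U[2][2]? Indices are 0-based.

U[2][2] = 5

Step 1: pivot at (0,0) is 6.
  row1 ← row1 − (1)·row0  ⇒  L[1][0]=1, U row1=(0, 2, 3)
  row2 ← row2 − (6)·row0  ⇒  L[2][0]=6, U row2=(0, 5, 5)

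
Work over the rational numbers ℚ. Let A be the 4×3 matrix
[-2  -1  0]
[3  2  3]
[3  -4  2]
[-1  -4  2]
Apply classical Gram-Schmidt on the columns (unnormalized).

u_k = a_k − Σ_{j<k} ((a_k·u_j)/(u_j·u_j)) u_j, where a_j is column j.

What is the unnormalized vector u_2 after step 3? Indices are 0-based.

Step 1: u_0 = a_0 = (-2, 3, 3, -1).
Step 2: u_1 = a_1 − (0)·u_0 = (-1, 2, -4, -4).
Step 3: u_2 = a_2 − (13/23)·u_0 − (-10/37)·u_1 = (732/851, 1570/851, -661/851, 1263/851).

u_2 = (732/851, 1570/851, -661/851, 1263/851)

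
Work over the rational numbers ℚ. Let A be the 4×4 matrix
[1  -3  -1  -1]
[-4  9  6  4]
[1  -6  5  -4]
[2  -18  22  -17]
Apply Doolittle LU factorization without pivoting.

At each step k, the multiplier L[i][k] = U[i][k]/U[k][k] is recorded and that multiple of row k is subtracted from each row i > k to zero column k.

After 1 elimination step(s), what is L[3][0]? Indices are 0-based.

k=0: U[0][0]=1
  eliminate (1,0): mult=-4, new row 1: (0, -3, 2, 0); set L[1][0]=-4
  eliminate (2,0): mult=1, new row 2: (0, -3, 6, -3); set L[2][0]=1
  eliminate (3,0): mult=2, new row 3: (0, -12, 24, -15); set L[3][0]=2

L[3][0] = 2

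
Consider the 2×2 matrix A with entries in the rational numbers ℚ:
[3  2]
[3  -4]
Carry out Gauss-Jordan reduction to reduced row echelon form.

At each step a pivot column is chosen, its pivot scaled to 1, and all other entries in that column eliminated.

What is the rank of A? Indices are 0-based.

rank = 2

[1] R0 /= 3  ⇒  (1, 2/3)
     R1 -= 3·R0  ⇒  (0, -6)
[2] R1 /= -6  ⇒  (0, 1)
     R0 -= 2/3·R1  ⇒  (1, 0)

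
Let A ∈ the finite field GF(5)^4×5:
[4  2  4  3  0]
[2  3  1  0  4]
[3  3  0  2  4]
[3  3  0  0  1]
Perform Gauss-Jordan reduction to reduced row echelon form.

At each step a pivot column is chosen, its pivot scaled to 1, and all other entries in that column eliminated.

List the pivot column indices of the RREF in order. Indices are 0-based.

pivot columns: 0, 1, 2, 3

pivot(0,0)=4: scale R0 → (1, 3, 1, 2, 0)
  clear (1,0): R1 −= (2)R0 → (0, 2, 4, 1, 4)
  clear (2,0): R2 −= (3)R0 → (0, 4, 2, 1, 4)
  clear (3,0): R3 −= (3)R0 → (0, 4, 2, 4, 1)
pivot(1,1)=2: scale R1 → (0, 1, 2, 3, 2)
  clear (0,1): R0 −= (3)R1 → (1, 0, 0, 3, 4)
  clear (2,1): R2 −= (4)R1 → (0, 0, 4, 4, 1)
  clear (3,1): R3 −= (4)R1 → (0, 0, 4, 2, 3)
pivot(2,2)=4: scale R2 → (0, 0, 1, 1, 4)
  clear (1,2): R1 −= (2)R2 → (0, 1, 0, 1, 4)
  clear (3,2): R3 −= (4)R2 → (0, 0, 0, 3, 2)
pivot(3,3)=3: scale R3 → (0, 0, 0, 1, 4)
  clear (0,3): R0 −= (3)R3 → (1, 0, 0, 0, 2)
  clear (1,3): R1 −= (1)R3 → (0, 1, 0, 0, 0)
  clear (2,3): R2 −= (1)R3 → (0, 0, 1, 0, 0)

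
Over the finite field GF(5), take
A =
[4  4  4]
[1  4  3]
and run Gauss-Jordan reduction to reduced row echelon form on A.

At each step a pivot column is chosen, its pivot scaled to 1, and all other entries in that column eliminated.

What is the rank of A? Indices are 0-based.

rank = 2

pivot(0,0)=4: scale R0 → (1, 1, 1)
  clear (1,0): R1 −= (1)R0 → (0, 3, 2)
pivot(1,1)=3: scale R1 → (0, 1, 4)
  clear (0,1): R0 −= (1)R1 → (1, 0, 2)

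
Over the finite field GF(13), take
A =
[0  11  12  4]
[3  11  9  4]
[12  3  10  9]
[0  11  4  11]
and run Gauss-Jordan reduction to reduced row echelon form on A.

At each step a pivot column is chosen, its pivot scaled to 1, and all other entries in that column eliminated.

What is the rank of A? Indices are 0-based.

rank = 4

pivot(0,0): swap R0↔R1
pivot(0,0)=3: scale R0 → (1, 8, 3, 10)
  clear (2,0): R2 −= (12)R0 → (0, 11, 0, 6)
pivot(1,1)=11: scale R1 → (0, 1, 7, 11)
  clear (0,1): R0 −= (8)R1 → (1, 0, 12, 0)
  clear (2,1): R2 −= (11)R1 → (0, 0, 1, 2)
  clear (3,1): R3 −= (11)R1 → (0, 0, 5, 7)
pivot(2,2)=1: scale R2 → (0, 0, 1, 2)
  clear (0,2): R0 −= (12)R2 → (1, 0, 0, 2)
  clear (1,2): R1 −= (7)R2 → (0, 1, 0, 10)
  clear (3,2): R3 −= (5)R2 → (0, 0, 0, 10)
pivot(3,3)=10: scale R3 → (0, 0, 0, 1)
  clear (0,3): R0 −= (2)R3 → (1, 0, 0, 0)
  clear (1,3): R1 −= (10)R3 → (0, 1, 0, 0)
  clear (2,3): R2 −= (2)R3 → (0, 0, 1, 0)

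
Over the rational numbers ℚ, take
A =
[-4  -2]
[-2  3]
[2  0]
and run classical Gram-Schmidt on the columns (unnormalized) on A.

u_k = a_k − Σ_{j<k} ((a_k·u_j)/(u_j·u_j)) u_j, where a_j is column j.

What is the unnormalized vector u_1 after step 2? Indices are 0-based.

Step 1: u_0 = a_0 = (-4, -2, 2).
Step 2: u_1 = a_1 − (1/12)·u_0 = (-5/3, 19/6, -1/6).

u_1 = (-5/3, 19/6, -1/6)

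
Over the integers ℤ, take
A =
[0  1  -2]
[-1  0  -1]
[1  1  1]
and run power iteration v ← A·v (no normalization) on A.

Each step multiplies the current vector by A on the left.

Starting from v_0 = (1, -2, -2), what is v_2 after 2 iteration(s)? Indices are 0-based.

v_0 = (1, -2, -2).
v_1 = A·v_0 = (2, 1, -3).
v_2 = A·v_1 = (7, 1, 0).

v_2 = (7, 1, 0)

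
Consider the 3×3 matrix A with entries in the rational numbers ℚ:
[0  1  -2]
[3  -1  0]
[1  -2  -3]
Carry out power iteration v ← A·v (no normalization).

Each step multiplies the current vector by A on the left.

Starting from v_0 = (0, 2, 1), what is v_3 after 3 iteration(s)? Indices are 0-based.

v_0 = (0, 2, 1).
v_1 = A·v_0 = (0, -2, -7).
v_2 = A·v_1 = (12, 2, 25).
v_3 = A·v_2 = (-48, 34, -67).

v_3 = (-48, 34, -67)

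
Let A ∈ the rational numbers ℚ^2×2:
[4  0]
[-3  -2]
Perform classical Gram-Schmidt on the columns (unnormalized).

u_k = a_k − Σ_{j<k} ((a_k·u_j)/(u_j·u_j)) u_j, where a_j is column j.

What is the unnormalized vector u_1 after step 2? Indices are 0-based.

u_1 = (-24/25, -32/25)

Step 1: u_0 = a_0 = (4, -3).
Step 2: u_1 = a_1 − (6/25)·u_0 = (-24/25, -32/25).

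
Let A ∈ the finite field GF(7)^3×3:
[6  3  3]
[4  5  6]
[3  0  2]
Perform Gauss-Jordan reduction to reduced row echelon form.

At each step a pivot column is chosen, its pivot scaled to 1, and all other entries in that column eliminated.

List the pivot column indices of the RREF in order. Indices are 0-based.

pivot columns: 0, 1, 2

pivot(0,0)=6: scale R0 → (1, 4, 4)
  clear (1,0): R1 −= (4)R0 → (0, 3, 4)
  clear (2,0): R2 −= (3)R0 → (0, 2, 4)
pivot(1,1)=3: scale R1 → (0, 1, 6)
  clear (0,1): R0 −= (4)R1 → (1, 0, 1)
  clear (2,1): R2 −= (2)R1 → (0, 0, 6)
pivot(2,2)=6: scale R2 → (0, 0, 1)
  clear (0,2): R0 −= (1)R2 → (1, 0, 0)
  clear (1,2): R1 −= (6)R2 → (0, 1, 0)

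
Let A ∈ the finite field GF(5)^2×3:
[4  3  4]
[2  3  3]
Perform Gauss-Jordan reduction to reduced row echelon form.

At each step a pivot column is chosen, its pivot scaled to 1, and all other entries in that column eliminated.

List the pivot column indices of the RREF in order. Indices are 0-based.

pivot columns: 0, 1

pivot(0,0)=4: scale R0 → (1, 2, 1)
  clear (1,0): R1 −= (2)R0 → (0, 4, 1)
pivot(1,1)=4: scale R1 → (0, 1, 4)
  clear (0,1): R0 −= (2)R1 → (1, 0, 3)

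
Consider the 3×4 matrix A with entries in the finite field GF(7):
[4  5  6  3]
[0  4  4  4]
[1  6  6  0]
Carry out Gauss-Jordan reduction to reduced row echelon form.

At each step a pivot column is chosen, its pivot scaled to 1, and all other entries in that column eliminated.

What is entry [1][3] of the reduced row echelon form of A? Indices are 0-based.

step 1: normalize row 0 (÷4) = (1, 3, 5, 6)
  row 2: subtract 1×row0 = (0, 3, 1, 1)
step 2: normalize row 1 (÷4) = (0, 1, 1, 1)
  row 0: subtract 3×row1 = (1, 0, 2, 3)
  row 2: subtract 3×row1 = (0, 0, 5, 5)
step 3: normalize row 2 (÷5) = (0, 0, 1, 1)
  row 0: subtract 2×row2 = (1, 0, 0, 1)
  row 1: subtract 1×row2 = (0, 1, 0, 0)

M[1][3] = 0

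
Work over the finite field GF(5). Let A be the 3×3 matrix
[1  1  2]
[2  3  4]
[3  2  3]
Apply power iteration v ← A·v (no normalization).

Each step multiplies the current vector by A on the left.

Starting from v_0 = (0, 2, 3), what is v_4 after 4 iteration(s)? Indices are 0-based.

v_4 = (2, 0, 4)

v_0 = (0, 2, 3).
v_1 = A·v_0 = (3, 3, 3).
v_2 = A·v_1 = (2, 2, 4).
v_3 = A·v_2 = (2, 1, 2).
v_4 = A·v_3 = (2, 0, 4).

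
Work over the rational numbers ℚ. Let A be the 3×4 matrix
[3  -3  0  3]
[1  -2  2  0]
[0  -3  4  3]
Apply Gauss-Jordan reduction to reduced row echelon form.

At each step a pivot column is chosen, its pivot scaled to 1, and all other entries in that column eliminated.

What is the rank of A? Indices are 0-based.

[1] R0 /= 3  ⇒  (1, -1, 0, 1)
     R1 -= 1·R0  ⇒  (0, -1, 2, -1)
[2] R1 /= -1  ⇒  (0, 1, -2, 1)
     R0 -= -1·R1  ⇒  (1, 0, -2, 2)
     R2 -= -3·R1  ⇒  (0, 0, -2, 6)
[3] R2 /= -2  ⇒  (0, 0, 1, -3)
     R0 -= -2·R2  ⇒  (1, 0, 0, -4)
     R1 -= -2·R2  ⇒  (0, 1, 0, -5)

rank = 3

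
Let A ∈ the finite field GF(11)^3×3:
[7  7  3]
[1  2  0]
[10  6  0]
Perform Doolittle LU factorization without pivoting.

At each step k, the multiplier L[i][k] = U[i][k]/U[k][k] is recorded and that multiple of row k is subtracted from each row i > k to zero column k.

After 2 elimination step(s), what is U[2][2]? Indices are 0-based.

U[2][2] = 5

[col 0] pivot 7
  R1 -= 8*R0 → (0, 1, 9)  (L[1][0] := 8)
  R2 -= 3*R0 → (0, 7, 2)  (L[2][0] := 3)
[col 1] pivot 1
  R2 -= 7*R1 → (0, 0, 5)  (L[2][1] := 7)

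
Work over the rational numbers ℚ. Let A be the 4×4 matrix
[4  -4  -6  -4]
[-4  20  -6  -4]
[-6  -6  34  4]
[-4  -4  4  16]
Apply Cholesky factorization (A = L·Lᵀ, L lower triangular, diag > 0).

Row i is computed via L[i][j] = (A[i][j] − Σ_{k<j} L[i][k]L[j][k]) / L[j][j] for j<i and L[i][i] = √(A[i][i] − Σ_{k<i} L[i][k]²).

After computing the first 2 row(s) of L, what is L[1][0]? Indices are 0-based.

L[1][0] = -2

Step 1: L[0][0] = √(4) = 2.
  L[1][0] = (-4) / L[0][0] = -2.
Step 2: L[1][1] = √(16) = 4.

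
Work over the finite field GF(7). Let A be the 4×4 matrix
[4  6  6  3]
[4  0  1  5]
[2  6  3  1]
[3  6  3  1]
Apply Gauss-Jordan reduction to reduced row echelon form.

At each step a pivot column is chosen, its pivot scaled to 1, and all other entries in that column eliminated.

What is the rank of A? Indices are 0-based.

pivot(0,0)=4: scale R0 → (1, 5, 5, 6)
  clear (1,0): R1 −= (4)R0 → (0, 1, 2, 2)
  clear (2,0): R2 −= (2)R0 → (0, 3, 0, 3)
  clear (3,0): R3 −= (3)R0 → (0, 5, 2, 4)
pivot(1,1)=1: scale R1 → (0, 1, 2, 2)
  clear (0,1): R0 −= (5)R1 → (1, 0, 2, 3)
  clear (2,1): R2 −= (3)R1 → (0, 0, 1, 4)
  clear (3,1): R3 −= (5)R1 → (0, 0, 6, 1)
pivot(2,2)=1: scale R2 → (0, 0, 1, 4)
  clear (0,2): R0 −= (2)R2 → (1, 0, 0, 2)
  clear (1,2): R1 −= (2)R2 → (0, 1, 0, 1)
  clear (3,2): R3 −= (6)R2 → (0, 0, 0, 5)
pivot(3,3)=5: scale R3 → (0, 0, 0, 1)
  clear (0,3): R0 −= (2)R3 → (1, 0, 0, 0)
  clear (1,3): R1 −= (1)R3 → (0, 1, 0, 0)
  clear (2,3): R2 −= (4)R3 → (0, 0, 1, 0)

rank = 4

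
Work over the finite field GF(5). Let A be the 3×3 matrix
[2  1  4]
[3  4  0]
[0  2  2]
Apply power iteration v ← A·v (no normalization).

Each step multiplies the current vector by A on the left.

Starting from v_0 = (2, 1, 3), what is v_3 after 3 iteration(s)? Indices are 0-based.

v_0 = (2, 1, 3).
v_1 = A·v_0 = (2, 0, 3).
v_2 = A·v_1 = (1, 1, 1).
v_3 = A·v_2 = (2, 2, 4).

v_3 = (2, 2, 4)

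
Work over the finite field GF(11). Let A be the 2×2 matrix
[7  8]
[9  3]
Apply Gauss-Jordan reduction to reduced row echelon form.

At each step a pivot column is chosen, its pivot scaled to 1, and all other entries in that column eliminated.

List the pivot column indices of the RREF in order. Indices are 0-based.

step 1: normalize row 0 (÷7) = (1, 9)
  row 1: subtract 9×row0 = (0, 10)
step 2: normalize row 1 (÷10) = (0, 1)
  row 0: subtract 9×row1 = (1, 0)

pivot columns: 0, 1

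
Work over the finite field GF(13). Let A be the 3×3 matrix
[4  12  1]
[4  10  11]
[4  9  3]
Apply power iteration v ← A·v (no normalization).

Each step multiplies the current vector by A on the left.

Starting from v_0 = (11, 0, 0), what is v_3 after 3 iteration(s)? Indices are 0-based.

v_0 = (11, 0, 0).
v_1 = A·v_0 = (5, 5, 5).
v_2 = A·v_1 = (7, 8, 2).
v_3 = A·v_2 = (9, 0, 2).

v_3 = (9, 0, 2)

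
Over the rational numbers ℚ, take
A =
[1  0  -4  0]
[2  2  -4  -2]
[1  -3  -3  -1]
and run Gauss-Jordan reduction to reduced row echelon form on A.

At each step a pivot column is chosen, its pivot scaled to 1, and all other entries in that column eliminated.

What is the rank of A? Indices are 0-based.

rank = 3

[1] R0 /= 1  ⇒  (1, 0, -4, 0)
     R1 -= 2·R0  ⇒  (0, 2, 4, -2)
     R2 -= 1·R0  ⇒  (0, -3, 1, -1)
[2] R1 /= 2  ⇒  (0, 1, 2, -1)
     R2 -= -3·R1  ⇒  (0, 0, 7, -4)
[3] R2 /= 7  ⇒  (0, 0, 1, -4/7)
     R0 -= -4·R2  ⇒  (1, 0, 0, -16/7)
     R1 -= 2·R2  ⇒  (0, 1, 0, 1/7)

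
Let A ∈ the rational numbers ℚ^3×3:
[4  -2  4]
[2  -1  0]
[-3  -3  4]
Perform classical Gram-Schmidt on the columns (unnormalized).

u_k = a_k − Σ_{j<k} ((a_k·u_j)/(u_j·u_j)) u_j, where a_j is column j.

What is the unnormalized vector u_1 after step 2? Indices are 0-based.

u_1 = (-54/29, -27/29, -90/29)

Step 1: u_0 = a_0 = (4, 2, -3).
Step 2: u_1 = a_1 − (-1/29)·u_0 = (-54/29, -27/29, -90/29).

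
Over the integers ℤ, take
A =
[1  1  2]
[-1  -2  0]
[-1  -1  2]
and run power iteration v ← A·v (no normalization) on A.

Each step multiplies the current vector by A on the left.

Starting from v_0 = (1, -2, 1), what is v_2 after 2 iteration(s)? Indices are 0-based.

v_0 = (1, -2, 1).
v_1 = A·v_0 = (1, 3, 3).
v_2 = A·v_1 = (10, -7, 2).

v_2 = (10, -7, 2)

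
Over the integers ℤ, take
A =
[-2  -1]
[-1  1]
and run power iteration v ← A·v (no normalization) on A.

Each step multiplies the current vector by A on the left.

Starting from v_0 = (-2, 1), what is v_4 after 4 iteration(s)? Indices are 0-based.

v_0 = (-2, 1).
v_1 = A·v_0 = (3, 3).
v_2 = A·v_1 = (-9, 0).
v_3 = A·v_2 = (18, 9).
v_4 = A·v_3 = (-45, -9).

v_4 = (-45, -9)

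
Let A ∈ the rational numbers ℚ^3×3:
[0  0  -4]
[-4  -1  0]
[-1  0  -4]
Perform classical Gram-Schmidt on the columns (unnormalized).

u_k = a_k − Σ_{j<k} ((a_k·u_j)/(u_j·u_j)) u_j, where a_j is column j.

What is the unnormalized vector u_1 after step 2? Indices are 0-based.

u_1 = (0, -1/17, 4/17)

Step 1: u_0 = a_0 = (0, -4, -1).
Step 2: u_1 = a_1 − (4/17)·u_0 = (0, -1/17, 4/17).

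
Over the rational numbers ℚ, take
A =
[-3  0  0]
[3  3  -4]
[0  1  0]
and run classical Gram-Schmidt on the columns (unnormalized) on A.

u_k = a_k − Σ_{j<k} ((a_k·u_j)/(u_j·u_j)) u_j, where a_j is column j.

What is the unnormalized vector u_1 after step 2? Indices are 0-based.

u_1 = (3/2, 3/2, 1)

Step 1: u_0 = a_0 = (-3, 3, 0).
Step 2: u_1 = a_1 − (1/2)·u_0 = (3/2, 3/2, 1).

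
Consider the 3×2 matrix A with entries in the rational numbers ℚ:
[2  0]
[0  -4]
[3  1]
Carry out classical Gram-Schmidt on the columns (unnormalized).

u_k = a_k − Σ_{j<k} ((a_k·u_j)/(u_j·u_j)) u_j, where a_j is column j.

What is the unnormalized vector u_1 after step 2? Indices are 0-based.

Step 1: u_0 = a_0 = (2, 0, 3).
Step 2: u_1 = a_1 − (3/13)·u_0 = (-6/13, -4, 4/13).

u_1 = (-6/13, -4, 4/13)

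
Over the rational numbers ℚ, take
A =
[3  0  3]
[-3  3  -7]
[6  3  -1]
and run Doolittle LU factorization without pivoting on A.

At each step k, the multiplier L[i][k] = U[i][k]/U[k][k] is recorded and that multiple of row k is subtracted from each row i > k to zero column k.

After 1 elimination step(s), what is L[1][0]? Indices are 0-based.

k=0: U[0][0]=3
  eliminate (1,0): mult=-1, new row 1: (0, 3, -4); set L[1][0]=-1
  eliminate (2,0): mult=2, new row 2: (0, 3, -7); set L[2][0]=2

L[1][0] = -1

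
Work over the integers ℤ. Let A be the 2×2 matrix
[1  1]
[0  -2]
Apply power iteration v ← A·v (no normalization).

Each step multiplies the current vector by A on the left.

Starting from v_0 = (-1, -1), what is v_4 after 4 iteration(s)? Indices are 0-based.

v_0 = (-1, -1).
v_1 = A·v_0 = (-2, 2).
v_2 = A·v_1 = (0, -4).
v_3 = A·v_2 = (-4, 8).
v_4 = A·v_3 = (4, -16).

v_4 = (4, -16)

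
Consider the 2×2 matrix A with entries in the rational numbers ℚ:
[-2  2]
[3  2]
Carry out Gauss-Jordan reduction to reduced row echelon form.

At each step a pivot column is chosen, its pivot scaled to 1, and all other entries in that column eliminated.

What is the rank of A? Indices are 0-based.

pivot(0,0)=-2: scale R0 → (1, -1)
  clear (1,0): R1 −= (3)R0 → (0, 5)
pivot(1,1)=5: scale R1 → (0, 1)
  clear (0,1): R0 −= (-1)R1 → (1, 0)

rank = 2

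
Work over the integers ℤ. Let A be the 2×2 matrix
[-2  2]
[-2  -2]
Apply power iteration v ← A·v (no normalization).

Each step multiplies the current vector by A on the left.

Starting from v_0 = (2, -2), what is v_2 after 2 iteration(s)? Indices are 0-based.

v_0 = (2, -2).
v_1 = A·v_0 = (-8, 0).
v_2 = A·v_1 = (16, 16).

v_2 = (16, 16)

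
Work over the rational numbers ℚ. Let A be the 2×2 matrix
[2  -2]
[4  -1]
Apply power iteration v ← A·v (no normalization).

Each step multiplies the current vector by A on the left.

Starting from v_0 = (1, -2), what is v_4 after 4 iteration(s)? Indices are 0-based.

v_4 = (-36, -126)

v_0 = (1, -2).
v_1 = A·v_0 = (6, 6).
v_2 = A·v_1 = (0, 18).
v_3 = A·v_2 = (-36, -18).
v_4 = A·v_3 = (-36, -126).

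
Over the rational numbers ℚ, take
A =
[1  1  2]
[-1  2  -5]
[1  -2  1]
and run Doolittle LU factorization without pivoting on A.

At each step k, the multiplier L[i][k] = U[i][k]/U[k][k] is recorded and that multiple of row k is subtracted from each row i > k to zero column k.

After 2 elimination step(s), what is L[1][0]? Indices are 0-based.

[col 0] pivot 1
  R1 -= -1*R0 → (0, 3, -3)  (L[1][0] := -1)
  R2 -= 1*R0 → (0, -3, -1)  (L[2][0] := 1)
[col 1] pivot 3
  R2 -= -1*R1 → (0, 0, -4)  (L[2][1] := -1)

L[1][0] = -1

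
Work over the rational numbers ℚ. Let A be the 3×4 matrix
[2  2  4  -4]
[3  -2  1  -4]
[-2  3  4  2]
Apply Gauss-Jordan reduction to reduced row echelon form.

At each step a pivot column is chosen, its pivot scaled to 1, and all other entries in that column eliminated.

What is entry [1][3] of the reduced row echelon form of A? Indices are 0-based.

step 1: normalize row 0 (÷2) = (1, 1, 2, -2)
  row 1: subtract 3×row0 = (0, -5, -5, 2)
  row 2: subtract -2×row0 = (0, 5, 8, -2)
step 2: normalize row 1 (÷-5) = (0, 1, 1, -2/5)
  row 0: subtract 1×row1 = (1, 0, 1, -8/5)
  row 2: subtract 5×row1 = (0, 0, 3, 0)
step 3: normalize row 2 (÷3) = (0, 0, 1, 0)
  row 0: subtract 1×row2 = (1, 0, 0, -8/5)
  row 1: subtract 1×row2 = (0, 1, 0, -2/5)

M[1][3] = -2/5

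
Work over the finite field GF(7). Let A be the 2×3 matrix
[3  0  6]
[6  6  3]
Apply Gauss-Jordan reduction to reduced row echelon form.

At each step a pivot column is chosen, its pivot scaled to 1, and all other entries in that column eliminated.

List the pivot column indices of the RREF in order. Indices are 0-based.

step 1: normalize row 0 (÷3) = (1, 0, 2)
  row 1: subtract 6×row0 = (0, 6, 5)
step 2: normalize row 1 (÷6) = (0, 1, 2)

pivot columns: 0, 1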